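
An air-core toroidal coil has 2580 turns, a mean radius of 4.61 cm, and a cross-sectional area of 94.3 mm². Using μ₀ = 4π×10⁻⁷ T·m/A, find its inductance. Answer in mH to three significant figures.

L ≈ 2.72 mH

For a thin toroid, L = μ₀N²A/(2πR).
L = (4π×10⁻⁷)(2580)²(9.430×10^-5) / (2π×4.610×10^-2 m) = 2.723×10^-3 H.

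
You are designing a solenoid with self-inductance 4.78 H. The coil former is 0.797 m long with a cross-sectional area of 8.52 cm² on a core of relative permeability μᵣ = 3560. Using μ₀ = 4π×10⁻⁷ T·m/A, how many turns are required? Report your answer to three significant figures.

N ≈ 1000 turns

A = 8.52 cm² = 8.520×10^-4 m².
From L = μ₀μᵣN²A/ℓ, N = √(Lℓ / (μ₀μᵣA)).
N = √[(4.78)(0.797) / ((4π×10⁻⁷)(3560)×8.520×10^-4)] = √(9.995×10^5) ≈ 999.8.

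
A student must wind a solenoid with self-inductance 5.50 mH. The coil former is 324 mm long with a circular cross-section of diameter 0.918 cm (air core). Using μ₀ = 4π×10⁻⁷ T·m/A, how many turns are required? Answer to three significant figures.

A = π(d/2)² = π(4.590×10^-3 m)² = 6.619×10^-5 m².
From L = μ₀N²A/ℓ, N = √(Lℓ / (μ₀A)).
N = √[(5.500×10^-3)(0.324) / ((4π×10⁻⁷)×6.619×10^-5)] = √(2.143×10^7) ≈ 4628.7.

N ≈ 4630 turns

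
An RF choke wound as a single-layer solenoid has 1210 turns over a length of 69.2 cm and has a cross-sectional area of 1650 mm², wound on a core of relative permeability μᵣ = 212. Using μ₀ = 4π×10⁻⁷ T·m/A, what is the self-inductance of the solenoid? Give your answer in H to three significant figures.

L ≈ 0.930 H

A = 1650 mm² = 1.650×10^-3 m².
For a long solenoid, L = μ₀μᵣN²A/ℓ.
L = (4π×10⁻⁷)(212)(1210)²(1.650×10^-3)/(0.692 m) = 0.93 H.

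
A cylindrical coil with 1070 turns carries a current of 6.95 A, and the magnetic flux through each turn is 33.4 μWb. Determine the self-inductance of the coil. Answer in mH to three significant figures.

Self-inductance is defined by L = NΦ_B/I (flux linkage over current).
L = (1070)(3.340×10^-5 Wb)/(6.95 A) = 5.142×10^-3 H.

L ≈ 5.14 mH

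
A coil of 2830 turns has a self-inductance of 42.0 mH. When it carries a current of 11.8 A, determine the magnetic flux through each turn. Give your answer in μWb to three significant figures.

Φ_B ≈ 175 μWb

From L = NΦ_B/I, the flux per turn is Φ_B = LI/N.
Φ_B = (4.200×10^-2 H)(11.8 A)/2830 = 1.751×10^-4 Wb.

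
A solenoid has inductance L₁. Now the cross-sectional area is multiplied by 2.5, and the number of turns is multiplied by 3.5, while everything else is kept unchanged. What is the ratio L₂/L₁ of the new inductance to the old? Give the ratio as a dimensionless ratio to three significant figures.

L₂/L₁ = 30.6

For a solenoid, L ∝ μᵣN²A/ℓ.
L₂/L₁ = (2.5) × (3.5)^2 = 30.6.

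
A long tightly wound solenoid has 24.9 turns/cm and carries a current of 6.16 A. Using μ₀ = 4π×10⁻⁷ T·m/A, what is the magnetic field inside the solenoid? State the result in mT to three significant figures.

Inside a long solenoid, B = μ₀nI.
B = (4π×10⁻⁷)(2.490×10^3 m⁻¹)(6.16 A) = 1.927×10^-2 T.

B ≈ 19.3 mT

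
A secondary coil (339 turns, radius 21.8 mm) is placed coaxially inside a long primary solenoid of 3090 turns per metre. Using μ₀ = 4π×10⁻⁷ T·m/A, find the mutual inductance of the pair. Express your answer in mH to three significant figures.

The outer solenoid produces a uniform field B₁ = μ₀n₁I₁ across the inner coil,
so the flux linkage is N₂Φ = N₂B₁A₂ = μ₀n₁N₂A₂·I₁, giving M = μ₀n₁N₂A₂.
A₂ = πr² = π(2.180×10^-2 m)² = 1.493×10^-3 m².
M = (4π×10⁻⁷)(3090)(339)(1.493×10^-3) = 1.965×10^-3 H.

M ≈ 1.97 mH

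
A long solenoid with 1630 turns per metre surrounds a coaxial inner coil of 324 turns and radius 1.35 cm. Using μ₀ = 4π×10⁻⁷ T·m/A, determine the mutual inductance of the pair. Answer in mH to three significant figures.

M ≈ 0.380 mH

The outer solenoid produces a uniform field B₁ = μ₀n₁I₁ across the inner coil,
so the flux linkage is N₂Φ = N₂B₁A₂ = μ₀n₁N₂A₂·I₁, giving M = μ₀n₁N₂A₂.
A₂ = πr² = π(1.350×10^-2 m)² = 5.726×10^-4 m².
M = (4π×10⁻⁷)(1630)(324)(5.726×10^-4) = 3.800×10^-4 H.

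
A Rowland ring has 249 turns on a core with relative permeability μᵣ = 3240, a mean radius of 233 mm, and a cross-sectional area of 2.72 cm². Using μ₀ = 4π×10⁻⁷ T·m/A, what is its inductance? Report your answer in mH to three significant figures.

For a thin toroid, L = μ₀μᵣN²A/(2πR).
L = (4π×10⁻⁷)(3240)(249)²(2.720×10^-4) / (2π×0.233 m) = 4.690×10^-2 H.

L ≈ 46.9 mH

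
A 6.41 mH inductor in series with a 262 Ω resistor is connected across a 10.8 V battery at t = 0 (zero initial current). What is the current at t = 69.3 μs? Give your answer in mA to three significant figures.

τ = L/R = 6.410×10^-3/262 = 2.447×10^-5 s; final current I_∞ = ε/R = 10.8/262 = 4.122×10^-2 A.
I(t) = I_∞(1 − e^(−t/τ)) with t/τ = 2.833.
I = (4.122×10^-2)(1 − e^(−2.833)) = 3.879×10^-2 A.

I ≈ 38.8 mA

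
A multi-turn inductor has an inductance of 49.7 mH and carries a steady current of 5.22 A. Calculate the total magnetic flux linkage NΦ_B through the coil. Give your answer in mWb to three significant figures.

NΦ_B ≈ 259 mWb

From L = NΦ_B/I, the flux linkage is NΦ_B = LI.
NΦ_B = (4.970×10^-2 H)(5.22 A) = 0.2594 Wb.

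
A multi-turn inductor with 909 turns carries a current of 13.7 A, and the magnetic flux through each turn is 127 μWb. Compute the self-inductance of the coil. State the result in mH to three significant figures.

Self-inductance is defined by L = NΦ_B/I (flux linkage over current).
L = (909)(1.270×10^-4 Wb)/(13.7 A) = 8.426×10^-3 H.

L ≈ 8.43 mH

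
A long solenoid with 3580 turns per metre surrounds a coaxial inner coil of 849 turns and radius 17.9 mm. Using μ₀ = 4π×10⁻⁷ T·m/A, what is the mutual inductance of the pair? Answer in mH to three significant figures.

M ≈ 3.84 mH

The outer solenoid produces a uniform field B₁ = μ₀n₁I₁ across the inner coil,
so the flux linkage is N₂Φ = N₂B₁A₂ = μ₀n₁N₂A₂·I₁, giving M = μ₀n₁N₂A₂.
A₂ = πr² = π(1.790×10^-2 m)² = 1.007×10^-3 m².
M = (4π×10⁻⁷)(3580)(849)(1.007×10^-3) = 3.8446×10^-3 H.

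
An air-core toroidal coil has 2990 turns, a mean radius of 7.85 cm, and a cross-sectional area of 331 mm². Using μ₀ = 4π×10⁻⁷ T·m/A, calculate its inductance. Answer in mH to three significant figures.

L ≈ 7.54 mH

For a thin toroid, L = μ₀N²A/(2πR).
L = (4π×10⁻⁷)(2990)²(3.310×10^-4) / (2π×7.850×10^-2 m) = 7.539×10^-3 H.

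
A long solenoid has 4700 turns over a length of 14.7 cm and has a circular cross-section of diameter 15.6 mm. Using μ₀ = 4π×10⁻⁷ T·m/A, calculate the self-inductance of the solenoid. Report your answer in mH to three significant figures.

A = π(d/2)² = π(7.800×10^-3 m)² = 1.911×10^-4 m².
For a long solenoid, L = μ₀N²A/ℓ.
L = (4π×10⁻⁷)(4700)²(1.911×10^-4)/(0.147 m) = 3.609×10^-2 H.

L ≈ 36.1 mH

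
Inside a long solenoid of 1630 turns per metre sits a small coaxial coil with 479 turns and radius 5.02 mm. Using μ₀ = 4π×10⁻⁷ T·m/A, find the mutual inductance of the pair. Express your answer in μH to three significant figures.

The outer solenoid produces a uniform field B₁ = μ₀n₁I₁ across the inner coil,
so the flux linkage is N₂Φ = N₂B₁A₂ = μ₀n₁N₂A₂·I₁, giving M = μ₀n₁N₂A₂.
A₂ = πr² = π(5.020×10^-3 m)² = 7.917×10^-5 m².
M = (4π×10⁻⁷)(1630)(479)(7.917×10^-5) = 7.768×10^-5 H.

M ≈ 77.7 μH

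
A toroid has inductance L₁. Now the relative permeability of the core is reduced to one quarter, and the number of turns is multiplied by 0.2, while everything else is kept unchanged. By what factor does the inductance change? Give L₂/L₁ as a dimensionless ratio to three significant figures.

L₂/L₁ = 0.0100

For a toroid, L ∝ μᵣN²A/R.
L₂/L₁ = (0.25) × (0.2)^2 = 0.0100.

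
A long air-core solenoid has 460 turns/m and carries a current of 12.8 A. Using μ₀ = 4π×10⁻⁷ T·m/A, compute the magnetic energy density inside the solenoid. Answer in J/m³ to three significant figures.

u ≈ 21.8 J/m³

B = μ₀nI = (4π×10⁻⁷)(460)(12.8) = 7.399×10^-3 T.
u = B²/(2μ₀) = (7.399×10^-3)²/(2×4π×10⁻⁷) = 21.78 J/m³.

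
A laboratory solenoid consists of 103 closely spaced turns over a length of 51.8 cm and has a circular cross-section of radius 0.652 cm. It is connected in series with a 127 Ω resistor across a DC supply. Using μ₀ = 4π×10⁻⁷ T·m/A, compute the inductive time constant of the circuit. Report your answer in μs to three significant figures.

A = πr² = π(6.520×10^-3 m)² = 1.336×10^-4 m².
L = μ₀N²A/ℓ = (4π×10⁻⁷)(103)²(1.336×10^-4)/(0.518) = 3.437×10^-6 H.
τ = L/R = (3.437×10^-6)/(127) = 2.706×10^-8 s.

τ ≈ 0.0271 μs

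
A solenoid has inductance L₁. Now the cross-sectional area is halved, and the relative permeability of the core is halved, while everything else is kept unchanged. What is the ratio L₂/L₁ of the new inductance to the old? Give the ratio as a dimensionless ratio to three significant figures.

L₂/L₁ = 0.250

For a solenoid, L ∝ μᵣN²A/ℓ.
L₂/L₁ = (0.5) × (0.5) = 0.250.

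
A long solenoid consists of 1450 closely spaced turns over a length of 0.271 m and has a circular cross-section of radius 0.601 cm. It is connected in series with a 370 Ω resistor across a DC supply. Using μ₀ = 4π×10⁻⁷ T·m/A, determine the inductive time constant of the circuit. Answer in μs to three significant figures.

τ ≈ 2.99 μs

A = πr² = π(6.010×10^-3 m)² = 1.1347×10^-4 m².
L = μ₀N²A/ℓ = (4π×10⁻⁷)(1450)²(1.1347×10^-4)/(0.271) = 1.106×10^-3 H.
τ = L/R = (1.106×10^-3)/(370) = 2.990×10^-6 s.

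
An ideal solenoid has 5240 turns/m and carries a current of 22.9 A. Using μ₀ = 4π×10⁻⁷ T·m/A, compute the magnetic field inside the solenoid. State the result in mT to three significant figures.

Inside a long solenoid, B = μ₀nI.
B = (4π×10⁻⁷)(5.240×10^3 m⁻¹)(22.9 A) = 0.1508 T.

B ≈ 151 mT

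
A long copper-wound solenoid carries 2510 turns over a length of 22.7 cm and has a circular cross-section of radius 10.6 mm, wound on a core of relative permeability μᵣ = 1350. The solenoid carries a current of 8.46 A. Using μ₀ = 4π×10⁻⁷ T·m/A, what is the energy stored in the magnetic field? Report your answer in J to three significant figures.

U ≈ 595 J

A = πr² = π(1.060×10^-2 m)² = 3.530×10^-4 m².
L = μ₀μᵣN²A/ℓ = (4π×10⁻⁷)(1350)(2510)²(3.530×10^-4)/(0.227) = 16.62 H.
U = ½LI² = ½(16.62)(8.46)² = 594.8 J.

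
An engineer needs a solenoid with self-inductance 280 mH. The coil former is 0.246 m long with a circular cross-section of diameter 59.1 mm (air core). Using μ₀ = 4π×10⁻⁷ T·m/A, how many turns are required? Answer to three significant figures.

A = π(d/2)² = π(2.955×10^-2 m)² = 2.743×10^-3 m².
From L = μ₀N²A/ℓ, N = √(Lℓ / (μ₀A)).
N = √[(0.28)(0.246) / ((4π×10⁻⁷)×2.743×10^-3)] = √(1.998×10^7) ≈ 4470.0.

N ≈ 4470 turns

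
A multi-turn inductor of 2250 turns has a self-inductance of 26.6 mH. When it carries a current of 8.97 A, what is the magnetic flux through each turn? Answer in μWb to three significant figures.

Φ_B ≈ 106 μWb

From L = NΦ_B/I, the flux per turn is Φ_B = LI/N.
Φ_B = (2.660×10^-2 H)(8.97 A)/2250 = 1.060×10^-4 Wb.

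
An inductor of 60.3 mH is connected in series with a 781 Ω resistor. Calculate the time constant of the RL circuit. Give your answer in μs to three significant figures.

τ ≈ 77.2 μs

τ = L/R = (6.030×10^-2 H)/(781 Ω) = 7.721×10^-5 s.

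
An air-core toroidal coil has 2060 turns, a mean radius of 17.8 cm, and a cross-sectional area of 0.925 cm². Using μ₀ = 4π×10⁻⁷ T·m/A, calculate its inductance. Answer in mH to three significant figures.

L ≈ 0.441 mH

For a thin toroid, L = μ₀N²A/(2πR).
L = (4π×10⁻⁷)(2060)²(9.250×10^-5) / (2π×0.178 m) = 4.410×10^-4 H.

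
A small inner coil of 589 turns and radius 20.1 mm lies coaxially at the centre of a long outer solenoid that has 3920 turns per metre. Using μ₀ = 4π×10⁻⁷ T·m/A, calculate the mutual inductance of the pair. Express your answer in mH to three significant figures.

M ≈ 3.68 mH

The outer solenoid produces a uniform field B₁ = μ₀n₁I₁ across the inner coil,
so the flux linkage is N₂Φ = N₂B₁A₂ = μ₀n₁N₂A₂·I₁, giving M = μ₀n₁N₂A₂.
A₂ = πr² = π(2.010×10^-2 m)² = 1.269×10^-3 m².
M = (4π×10⁻⁷)(3920)(589)(1.269×10^-3) = 3.683×10^-3 H.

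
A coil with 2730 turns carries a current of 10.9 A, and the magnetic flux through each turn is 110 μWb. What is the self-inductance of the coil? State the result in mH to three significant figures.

L ≈ 27.6 mH

Self-inductance is defined by L = NΦ_B/I (flux linkage over current).
L = (2730)(1.100×10^-4 Wb)/(10.9 A) = 2.755×10^-2 H.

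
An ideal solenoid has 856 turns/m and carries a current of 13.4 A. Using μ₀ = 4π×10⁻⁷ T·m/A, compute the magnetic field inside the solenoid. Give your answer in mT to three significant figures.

B ≈ 14.4 mT

Inside a long solenoid, B = μ₀nI.
B = (4π×10⁻⁷)(856 m⁻¹)(13.4 A) = 1.441×10^-2 T.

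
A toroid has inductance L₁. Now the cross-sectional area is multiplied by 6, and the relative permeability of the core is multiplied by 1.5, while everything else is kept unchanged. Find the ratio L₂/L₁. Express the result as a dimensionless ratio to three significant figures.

For a toroid, L ∝ μᵣN²A/R.
L₂/L₁ = (6) × (1.5) = 9.00.

L₂/L₁ = 9.00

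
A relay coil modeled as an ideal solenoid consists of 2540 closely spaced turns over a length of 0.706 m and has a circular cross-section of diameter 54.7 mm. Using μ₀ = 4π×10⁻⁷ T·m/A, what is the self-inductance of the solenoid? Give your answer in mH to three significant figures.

L ≈ 27.0 mH

A = π(d/2)² = π(2.735×10^-2 m)² = 2.350×10^-3 m².
For a long solenoid, L = μ₀N²A/ℓ.
L = (4π×10⁻⁷)(2540)²(2.350×10^-3)/(0.706 m) = 2.699×10^-2 H.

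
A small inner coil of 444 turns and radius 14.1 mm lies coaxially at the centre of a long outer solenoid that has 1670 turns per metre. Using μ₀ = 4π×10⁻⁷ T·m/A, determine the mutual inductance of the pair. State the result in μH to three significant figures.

The outer solenoid produces a uniform field B₁ = μ₀n₁I₁ across the inner coil,
so the flux linkage is N₂Φ = N₂B₁A₂ = μ₀n₁N₂A₂·I₁, giving M = μ₀n₁N₂A₂.
A₂ = πr² = π(1.410×10^-2 m)² = 6.246×10^-4 m².
M = (4π×10⁻⁷)(1670)(444)(6.246×10^-4) = 5.820×10^-4 H.

M ≈ 582 μH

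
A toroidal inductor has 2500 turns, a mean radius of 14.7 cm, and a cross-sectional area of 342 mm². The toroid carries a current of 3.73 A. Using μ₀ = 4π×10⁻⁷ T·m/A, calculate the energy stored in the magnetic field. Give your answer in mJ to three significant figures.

U ≈ 20.2 mJ

L = μ₀N²A/(2πR) = (4π×10⁻⁷)(2500)²(3.420×10^-4)/(2π×0.147) = 2.908×10^-3 H.
U = ½LI² = ½(2.908×10^-3)(3.73)² = 2.023×10^-2 J.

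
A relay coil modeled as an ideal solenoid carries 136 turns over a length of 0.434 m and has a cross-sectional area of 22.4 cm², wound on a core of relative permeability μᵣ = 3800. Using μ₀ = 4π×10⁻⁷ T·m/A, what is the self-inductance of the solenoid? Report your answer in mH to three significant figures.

L ≈ 456 mH

A = 22.4 cm² = 2.240×10^-3 m².
For a long solenoid, L = μ₀μᵣN²A/ℓ.
L = (4π×10⁻⁷)(3800)(136)²(2.240×10^-3)/(0.434 m) = 0.4559 H.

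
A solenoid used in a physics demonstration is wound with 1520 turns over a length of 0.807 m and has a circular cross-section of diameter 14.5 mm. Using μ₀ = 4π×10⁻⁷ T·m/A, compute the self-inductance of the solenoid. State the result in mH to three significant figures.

A = π(d/2)² = π(7.250×10^-3 m)² = 1.651×10^-4 m².
For a long solenoid, L = μ₀N²A/ℓ.
L = (4π×10⁻⁷)(1520)²(1.651×10^-4)/(0.807 m) = 5.941×10^-4 H.

L ≈ 0.594 mH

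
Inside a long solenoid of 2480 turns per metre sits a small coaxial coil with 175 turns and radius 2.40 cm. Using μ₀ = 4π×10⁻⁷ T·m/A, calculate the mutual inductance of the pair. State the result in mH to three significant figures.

M ≈ 0.987 mH

The outer solenoid produces a uniform field B₁ = μ₀n₁I₁ across the inner coil,
so the flux linkage is N₂Φ = N₂B₁A₂ = μ₀n₁N₂A₂·I₁, giving M = μ₀n₁N₂A₂.
A₂ = πr² = π(2.400×10^-2 m)² = 1.810×10^-3 m².
M = (4π×10⁻⁷)(2480)(175)(1.810×10^-3) = 9.869×10^-4 H.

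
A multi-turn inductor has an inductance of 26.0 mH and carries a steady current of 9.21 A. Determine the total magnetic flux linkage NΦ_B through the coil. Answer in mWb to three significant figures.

NΦ_B ≈ 239 mWb

From L = NΦ_B/I, the flux linkage is NΦ_B = LI.
NΦ_B = (2.600×10^-2 H)(9.21 A) = 0.23946 Wb.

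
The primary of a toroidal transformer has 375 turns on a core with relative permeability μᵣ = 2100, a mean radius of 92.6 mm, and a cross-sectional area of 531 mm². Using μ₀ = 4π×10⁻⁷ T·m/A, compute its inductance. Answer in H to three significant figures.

For a thin toroid, L = μ₀μᵣN²A/(2πR).
L = (4π×10⁻⁷)(2100)(375)²(5.310×10^-4) / (2π×9.260×10^-2 m) = 0.3387 H.

L ≈ 0.339 H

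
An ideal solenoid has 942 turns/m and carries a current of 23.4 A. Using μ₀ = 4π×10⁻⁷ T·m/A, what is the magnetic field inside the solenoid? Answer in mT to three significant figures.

Inside a long solenoid, B = μ₀nI.
B = (4π×10⁻⁷)(942 m⁻¹)(23.4 A) = 2.770×10^-2 T.

B ≈ 27.7 mT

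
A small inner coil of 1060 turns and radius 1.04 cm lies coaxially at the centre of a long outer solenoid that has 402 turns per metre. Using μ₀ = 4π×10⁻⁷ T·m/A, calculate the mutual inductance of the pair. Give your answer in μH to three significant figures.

The outer solenoid produces a uniform field B₁ = μ₀n₁I₁ across the inner coil,
so the flux linkage is N₂Φ = N₂B₁A₂ = μ₀n₁N₂A₂·I₁, giving M = μ₀n₁N₂A₂.
A₂ = πr² = π(1.040×10^-2 m)² = 3.398×10^-4 m².
M = (4π×10⁻⁷)(402)(1060)(3.398×10^-4) = 1.820×10^-4 H.

M ≈ 182 μH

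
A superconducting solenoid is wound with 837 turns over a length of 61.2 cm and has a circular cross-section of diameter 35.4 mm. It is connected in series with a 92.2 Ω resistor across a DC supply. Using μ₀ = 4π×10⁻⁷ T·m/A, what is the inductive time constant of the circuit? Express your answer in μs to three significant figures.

A = π(d/2)² = π(1.770×10^-2 m)² = 9.842×10^-4 m².
L = μ₀N²A/ℓ = (4π×10⁻⁷)(837)²(9.842×10^-4)/(0.612) = 1.416×10^-3 H.
τ = L/R = (1.416×10^-3)/(92.2) = 1.536×10^-5 s.

τ ≈ 15.4 μs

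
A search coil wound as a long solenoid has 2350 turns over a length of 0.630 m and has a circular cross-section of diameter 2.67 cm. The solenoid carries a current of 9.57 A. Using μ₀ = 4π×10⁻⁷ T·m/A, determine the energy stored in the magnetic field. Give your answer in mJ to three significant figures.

A = π(d/2)² = π(1.335×10^-2 m)² = 5.599×10^-4 m².
L = μ₀N²A/ℓ = (4π×10⁻⁷)(2350)²(5.599×10^-4)/(0.63) = 6.168×10^-3 H.
U = ½LI² = ½(6.168×10^-3)(9.57)² = 0.2824 J.

U ≈ 282 mJ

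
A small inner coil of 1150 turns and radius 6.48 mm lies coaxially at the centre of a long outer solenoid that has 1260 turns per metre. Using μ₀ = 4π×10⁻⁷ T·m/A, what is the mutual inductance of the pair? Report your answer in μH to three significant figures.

M ≈ 240 μH

The outer solenoid produces a uniform field B₁ = μ₀n₁I₁ across the inner coil,
so the flux linkage is N₂Φ = N₂B₁A₂ = μ₀n₁N₂A₂·I₁, giving M = μ₀n₁N₂A₂.
A₂ = πr² = π(6.480×10^-3 m)² = 1.319×10^-4 m².
M = (4π×10⁻⁷)(1260)(1150)(1.319×10^-4) = 2.402×10^-4 H.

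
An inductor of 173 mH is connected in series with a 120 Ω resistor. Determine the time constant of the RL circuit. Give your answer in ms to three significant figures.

τ ≈ 1.44 ms

τ = L/R = (0.173 H)/(120 Ω) = 1.442×10^-3 s.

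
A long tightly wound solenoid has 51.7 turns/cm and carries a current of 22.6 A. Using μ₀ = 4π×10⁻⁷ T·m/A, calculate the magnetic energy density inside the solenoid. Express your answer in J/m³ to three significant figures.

u ≈ 8580 J/m³

B = μ₀nI = (4π×10⁻⁷)(5.170×10^3)(22.6) = 0.1468 T.
u = B²/(2μ₀) = (0.1468)²/(2×4π×10⁻⁷) = 8.578×10^3 J/m³.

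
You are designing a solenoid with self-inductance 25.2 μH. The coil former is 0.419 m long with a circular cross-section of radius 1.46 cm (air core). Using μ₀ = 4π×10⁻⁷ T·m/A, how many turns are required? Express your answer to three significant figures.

N ≈ 112 turns

A = πr² = π(1.460×10^-2 m)² = 6.697×10^-4 m².
From L = μ₀N²A/ℓ, N = √(Lℓ / (μ₀A)).
N = √[(2.520×10^-5)(0.419) / ((4π×10⁻⁷)×6.697×10^-4)] = √(1.2547×10^4) ≈ 112.0.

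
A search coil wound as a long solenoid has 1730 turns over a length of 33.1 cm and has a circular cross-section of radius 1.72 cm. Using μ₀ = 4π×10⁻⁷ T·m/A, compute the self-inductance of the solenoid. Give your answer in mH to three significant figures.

L ≈ 10.6 mH

A = πr² = π(1.720×10^-2 m)² = 9.294×10^-4 m².
For a long solenoid, L = μ₀N²A/ℓ.
L = (4π×10⁻⁷)(1730)²(9.294×10^-4)/(0.331 m) = 1.056×10^-2 H.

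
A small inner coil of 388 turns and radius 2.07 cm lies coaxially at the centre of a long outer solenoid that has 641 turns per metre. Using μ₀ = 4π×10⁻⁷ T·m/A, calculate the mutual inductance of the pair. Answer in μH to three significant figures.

M ≈ 421 μH

The outer solenoid produces a uniform field B₁ = μ₀n₁I₁ across the inner coil,
so the flux linkage is N₂Φ = N₂B₁A₂ = μ₀n₁N₂A₂·I₁, giving M = μ₀n₁N₂A₂.
A₂ = πr² = π(2.070×10^-2 m)² = 1.346×10^-3 m².
M = (4π×10⁻⁷)(641)(388)(1.346×10^-3) = 4.207×10^-4 H.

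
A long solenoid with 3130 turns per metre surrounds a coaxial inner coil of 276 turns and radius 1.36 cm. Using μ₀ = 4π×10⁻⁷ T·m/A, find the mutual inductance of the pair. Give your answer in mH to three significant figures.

M ≈ 0.631 mH

The outer solenoid produces a uniform field B₁ = μ₀n₁I₁ across the inner coil,
so the flux linkage is N₂Φ = N₂B₁A₂ = μ₀n₁N₂A₂·I₁, giving M = μ₀n₁N₂A₂.
A₂ = πr² = π(1.360×10^-2 m)² = 5.811×10^-4 m².
M = (4π×10⁻⁷)(3130)(276)(5.811×10^-4) = 6.308×10^-4 H.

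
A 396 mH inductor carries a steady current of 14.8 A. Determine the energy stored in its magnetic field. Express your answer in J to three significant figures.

Stored magnetic energy: U = ½LI².
U = ½(0.396 H)(14.8 A)² = 43.37 J.

U ≈ 43.4 J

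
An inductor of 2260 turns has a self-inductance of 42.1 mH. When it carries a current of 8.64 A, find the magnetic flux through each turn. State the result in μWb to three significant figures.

Φ_B ≈ 161 μWb

From L = NΦ_B/I, the flux per turn is Φ_B = LI/N.
Φ_B = (4.210×10^-2 H)(8.64 A)/2260 = 1.609×10^-4 Wb.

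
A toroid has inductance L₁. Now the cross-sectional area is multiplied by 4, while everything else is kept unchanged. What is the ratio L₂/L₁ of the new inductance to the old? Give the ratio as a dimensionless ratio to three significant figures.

L₂/L₁ = 4.00

For a toroid, L ∝ μᵣN²A/R.
L₂/L₁ = (4) = 4.00.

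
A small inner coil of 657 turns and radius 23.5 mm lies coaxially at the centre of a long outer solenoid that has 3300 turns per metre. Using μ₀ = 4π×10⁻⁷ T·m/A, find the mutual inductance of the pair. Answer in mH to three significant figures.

M ≈ 4.73 mH

The outer solenoid produces a uniform field B₁ = μ₀n₁I₁ across the inner coil,
so the flux linkage is N₂Φ = N₂B₁A₂ = μ₀n₁N₂A₂·I₁, giving M = μ₀n₁N₂A₂.
A₂ = πr² = π(2.350×10^-2 m)² = 1.7349×10^-3 m².
M = (4π×10⁻⁷)(3300)(657)(1.7349×10^-3) = 4.727×10^-3 H.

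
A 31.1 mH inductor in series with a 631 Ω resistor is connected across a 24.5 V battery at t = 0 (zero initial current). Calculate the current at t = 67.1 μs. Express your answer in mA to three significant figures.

I ≈ 28.9 mA

τ = L/R = 3.110×10^-2/631 = 4.929×10^-5 s; final current I_∞ = ε/R = 24.5/631 = 3.883×10^-2 A.
I(t) = I_∞(1 − e^(−t/τ)) with t/τ = 1.361.
I = (3.883×10^-2)(1 − e^(−1.361)) = 2.888×10^-2 A.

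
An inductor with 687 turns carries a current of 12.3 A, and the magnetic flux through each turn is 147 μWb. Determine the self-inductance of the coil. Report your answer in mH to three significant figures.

L ≈ 8.21 mH

Self-inductance is defined by L = NΦ_B/I (flux linkage over current).
L = (687)(1.470×10^-4 Wb)/(12.3 A) = 8.210×10^-3 H.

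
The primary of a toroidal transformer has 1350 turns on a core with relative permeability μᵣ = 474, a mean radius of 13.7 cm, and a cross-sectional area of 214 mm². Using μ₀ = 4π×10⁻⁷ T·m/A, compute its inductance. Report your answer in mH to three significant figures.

For a thin toroid, L = μ₀μᵣN²A/(2πR).
L = (4π×10⁻⁷)(474)(1350)²(2.140×10^-4) / (2π×0.137 m) = 0.2699 H.

L ≈ 270 mH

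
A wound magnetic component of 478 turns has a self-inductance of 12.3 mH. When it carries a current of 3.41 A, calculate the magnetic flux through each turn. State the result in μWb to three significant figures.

Φ_B ≈ 87.7 μWb

From L = NΦ_B/I, the flux per turn is Φ_B = LI/N.
Φ_B = (1.230×10^-2 H)(3.41 A)/478 = 8.7747×10^-5 Wb.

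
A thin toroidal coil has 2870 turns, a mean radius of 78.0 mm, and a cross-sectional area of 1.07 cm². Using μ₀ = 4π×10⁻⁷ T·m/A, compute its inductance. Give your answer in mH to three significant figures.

For a thin toroid, L = μ₀N²A/(2πR).
L = (4π×10⁻⁷)(2870)²(1.070×10^-4) / (2π×7.800×10^-2 m) = 2.260×10^-3 H.

L ≈ 2.26 mH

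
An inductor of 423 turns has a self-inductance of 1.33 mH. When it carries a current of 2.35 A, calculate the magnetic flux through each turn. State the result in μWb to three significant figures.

Φ_B ≈ 7.39 μWb

From L = NΦ_B/I, the flux per turn is Φ_B = LI/N.
Φ_B = (1.330×10^-3 H)(2.35 A)/423 = 7.389×10^-6 Wb.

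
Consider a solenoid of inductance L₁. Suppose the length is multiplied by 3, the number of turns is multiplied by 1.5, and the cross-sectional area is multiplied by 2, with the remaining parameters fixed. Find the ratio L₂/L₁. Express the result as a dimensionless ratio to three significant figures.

For a solenoid, L ∝ μᵣN²A/ℓ.
L₂/L₁ = (3)^-1 × (1.5)^2 × (2) = 1.50.

L₂/L₁ = 1.50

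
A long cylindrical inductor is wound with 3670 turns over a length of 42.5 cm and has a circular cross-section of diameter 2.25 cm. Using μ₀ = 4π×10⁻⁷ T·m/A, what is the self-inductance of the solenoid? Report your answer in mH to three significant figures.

L ≈ 15.8 mH

A = π(d/2)² = π(1.125×10^-2 m)² = 3.976×10^-4 m².
For a long solenoid, L = μ₀N²A/ℓ.
L = (4π×10⁻⁷)(3670)²(3.976×10^-4)/(0.425 m) = 1.583×10^-2 H.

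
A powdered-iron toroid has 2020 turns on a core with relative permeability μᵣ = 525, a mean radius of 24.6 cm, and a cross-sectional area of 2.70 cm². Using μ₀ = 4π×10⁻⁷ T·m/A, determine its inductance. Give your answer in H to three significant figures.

For a thin toroid, L = μ₀μᵣN²A/(2πR).
L = (4π×10⁻⁷)(525)(2020)²(2.700×10^-4) / (2π×0.246 m) = 0.4702 H.

L ≈ 0.470 H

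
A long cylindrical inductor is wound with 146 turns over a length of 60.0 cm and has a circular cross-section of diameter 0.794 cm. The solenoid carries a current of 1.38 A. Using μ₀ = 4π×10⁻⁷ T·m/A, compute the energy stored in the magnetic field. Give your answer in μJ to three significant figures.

U ≈ 2.10 μJ

A = π(d/2)² = π(3.970×10^-3 m)² = 4.951×10^-5 m².
L = μ₀N²A/ℓ = (4π×10⁻⁷)(146)²(4.951×10^-5)/(0.6) = 2.211×10^-6 H.
U = ½LI² = ½(2.211×10^-6)(1.38)² = 2.1049×10^-6 J.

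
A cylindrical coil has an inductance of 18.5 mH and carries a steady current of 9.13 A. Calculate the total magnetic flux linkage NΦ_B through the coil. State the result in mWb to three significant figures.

NΦ_B ≈ 169 mWb

From L = NΦ_B/I, the flux linkage is NΦ_B = LI.
NΦ_B = (1.850×10^-2 H)(9.13 A) = 0.1689 Wb.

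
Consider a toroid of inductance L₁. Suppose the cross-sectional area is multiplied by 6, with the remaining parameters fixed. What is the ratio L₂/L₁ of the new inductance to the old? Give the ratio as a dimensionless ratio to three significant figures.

L₂/L₁ = 6.00

For a toroid, L ∝ μᵣN²A/R.
L₂/L₁ = (6) = 6.00.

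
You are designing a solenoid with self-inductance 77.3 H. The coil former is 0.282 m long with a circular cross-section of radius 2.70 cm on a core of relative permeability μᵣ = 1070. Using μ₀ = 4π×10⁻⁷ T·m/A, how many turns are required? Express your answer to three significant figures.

N ≈ 2660 turns

A = πr² = π(2.700×10^-2 m)² = 2.290×10^-3 m².
From L = μ₀μᵣN²A/ℓ, N = √(Lℓ / (μ₀μᵣA)).
N = √[(77.3)(0.282) / ((4π×10⁻⁷)(1070)×2.290×10^-3)] = √(7.079×10^6) ≈ 2660.6.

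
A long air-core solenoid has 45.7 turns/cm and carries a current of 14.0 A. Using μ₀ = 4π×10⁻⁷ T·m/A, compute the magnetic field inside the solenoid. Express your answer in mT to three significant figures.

Inside a long solenoid, B = μ₀nI.
B = (4π×10⁻⁷)(4.570×10^3 m⁻¹)(14.0 A) = 8.040×10^-2 T.

B ≈ 80.4 mT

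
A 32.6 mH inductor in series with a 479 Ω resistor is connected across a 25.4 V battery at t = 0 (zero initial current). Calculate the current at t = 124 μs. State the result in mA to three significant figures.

I ≈ 44.5 mA

τ = L/R = 3.260×10^-2/479 = 6.806×10^-5 s; final current I_∞ = ε/R = 25.4/479 = 5.303×10^-2 A.
I(t) = I_∞(1 − e^(−t/τ)) with t/τ = 1.822.
I = (5.303×10^-2)(1 − e^(−1.822)) = 4.445×10^-2 A.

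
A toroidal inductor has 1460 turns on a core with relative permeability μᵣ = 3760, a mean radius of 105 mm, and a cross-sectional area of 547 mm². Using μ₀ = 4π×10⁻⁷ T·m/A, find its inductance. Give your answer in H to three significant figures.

L ≈ 8.35 H

For a thin toroid, L = μ₀μᵣN²A/(2πR).
L = (4π×10⁻⁷)(3760)(1460)²(5.470×10^-4) / (2π×0.105 m) = 8.351 H.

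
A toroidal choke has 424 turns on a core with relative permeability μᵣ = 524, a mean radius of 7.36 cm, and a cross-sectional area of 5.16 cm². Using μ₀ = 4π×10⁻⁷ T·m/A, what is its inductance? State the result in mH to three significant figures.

For a thin toroid, L = μ₀μᵣN²A/(2πR).
L = (4π×10⁻⁷)(524)(424)²(5.160×10^-4) / (2π×7.360×10^-2 m) = 0.1321 H.

L ≈ 132 mH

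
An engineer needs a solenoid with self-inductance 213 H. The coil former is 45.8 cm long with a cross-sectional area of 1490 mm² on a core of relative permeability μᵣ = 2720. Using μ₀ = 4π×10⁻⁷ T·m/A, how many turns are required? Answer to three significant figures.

N ≈ 4380 turns

A = 1490 mm² = 1.490×10^-3 m².
From L = μ₀μᵣN²A/ℓ, N = √(Lℓ / (μ₀μᵣA)).
N = √[(213)(0.458) / ((4π×10⁻⁷)(2720)×1.490×10^-3)] = √(1.915×10^7) ≈ 4376.6.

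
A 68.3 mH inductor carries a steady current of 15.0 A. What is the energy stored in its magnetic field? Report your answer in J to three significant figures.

U ≈ 7.68 J

Stored magnetic energy: U = ½LI².
U = ½(6.830×10^-2 H)(15.0 A)² = 7.684 J.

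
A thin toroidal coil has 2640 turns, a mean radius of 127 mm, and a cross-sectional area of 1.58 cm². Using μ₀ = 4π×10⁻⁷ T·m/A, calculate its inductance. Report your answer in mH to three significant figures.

L ≈ 1.73 mH

For a thin toroid, L = μ₀N²A/(2πR).
L = (4π×10⁻⁷)(2640)²(1.580×10^-4) / (2π×0.127 m) = 1.734×10^-3 H.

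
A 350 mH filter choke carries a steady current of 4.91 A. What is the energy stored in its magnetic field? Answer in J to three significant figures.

U ≈ 4.22 J

Stored magnetic energy: U = ½LI².
U = ½(0.35 H)(4.91 A)² = 4.219 J.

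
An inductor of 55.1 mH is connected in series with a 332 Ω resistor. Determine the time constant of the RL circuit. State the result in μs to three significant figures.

τ = L/R = (5.510×10^-2 H)/(332 Ω) = 1.660×10^-4 s.

τ ≈ 166 μs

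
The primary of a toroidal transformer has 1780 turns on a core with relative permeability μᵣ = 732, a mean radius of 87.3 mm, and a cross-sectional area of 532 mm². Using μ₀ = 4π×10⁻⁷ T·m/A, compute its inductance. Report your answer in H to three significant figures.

L ≈ 2.83 H

For a thin toroid, L = μ₀μᵣN²A/(2πR).
L = (4π×10⁻⁷)(732)(1780)²(5.320×10^-4) / (2π×8.730×10^-2 m) = 2.827 H.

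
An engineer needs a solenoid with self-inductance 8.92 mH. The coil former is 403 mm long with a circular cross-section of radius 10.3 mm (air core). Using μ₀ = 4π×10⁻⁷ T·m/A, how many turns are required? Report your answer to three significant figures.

N ≈ 2930 turns

A = πr² = π(1.030×10^-2 m)² = 3.333×10^-4 m².
From L = μ₀N²A/ℓ, N = √(Lℓ / (μ₀A)).
N = √[(8.920×10^-3)(0.403) / ((4π×10⁻⁷)×3.333×10^-4)] = √(8.583×10^6) ≈ 2929.7.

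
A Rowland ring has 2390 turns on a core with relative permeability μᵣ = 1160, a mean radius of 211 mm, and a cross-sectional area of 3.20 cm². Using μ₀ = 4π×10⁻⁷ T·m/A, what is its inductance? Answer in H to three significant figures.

L ≈ 2.01 H

For a thin toroid, L = μ₀μᵣN²A/(2πR).
L = (4π×10⁻⁷)(1160)(2390)²(3.200×10^-4) / (2π×0.211 m) = 2.01 H.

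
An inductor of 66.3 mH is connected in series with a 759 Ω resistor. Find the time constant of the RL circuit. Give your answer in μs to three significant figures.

τ ≈ 87.4 μs

τ = L/R = (6.630×10^-2 H)/(759 Ω) = 8.735×10^-5 s.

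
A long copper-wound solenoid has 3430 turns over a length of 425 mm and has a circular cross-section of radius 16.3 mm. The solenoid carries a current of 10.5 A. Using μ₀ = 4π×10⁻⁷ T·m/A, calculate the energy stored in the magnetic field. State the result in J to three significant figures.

U ≈ 1.60 J

A = πr² = π(1.630×10^-2 m)² = 8.347×10^-4 m².
L = μ₀N²A/ℓ = (4π×10⁻⁷)(3430)²(8.347×10^-4)/(0.425) = 2.904×10^-2 H.
U = ½LI² = ½(2.904×10^-2)(10.5)² = 1.601 J.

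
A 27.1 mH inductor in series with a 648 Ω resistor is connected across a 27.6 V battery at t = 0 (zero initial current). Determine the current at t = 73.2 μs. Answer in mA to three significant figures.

I ≈ 35.2 mA

τ = L/R = 2.710×10^-2/648 = 4.182×10^-5 s; final current I_∞ = ε/R = 27.6/648 = 4.259×10^-2 A.
I(t) = I_∞(1 − e^(−t/τ)) with t/τ = 1.750.
I = (4.259×10^-2)(1 − e^(−1.750)) = 3.519×10^-2 A.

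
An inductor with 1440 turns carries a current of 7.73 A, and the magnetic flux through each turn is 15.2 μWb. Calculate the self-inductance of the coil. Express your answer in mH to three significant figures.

L ≈ 2.83 mH

Self-inductance is defined by L = NΦ_B/I (flux linkage over current).
L = (1440)(1.520×10^-5 Wb)/(7.73 A) = 2.832×10^-3 H.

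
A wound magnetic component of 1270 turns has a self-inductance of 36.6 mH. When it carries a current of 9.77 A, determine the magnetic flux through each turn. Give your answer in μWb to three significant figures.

From L = NΦ_B/I, the flux per turn is Φ_B = LI/N.
Φ_B = (3.660×10^-2 H)(9.77 A)/1270 = 2.816×10^-4 Wb.

Φ_B ≈ 282 μWb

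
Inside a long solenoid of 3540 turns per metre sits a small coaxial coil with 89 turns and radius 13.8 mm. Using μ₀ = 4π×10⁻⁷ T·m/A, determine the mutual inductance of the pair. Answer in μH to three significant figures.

M ≈ 237 μH

The outer solenoid produces a uniform field B₁ = μ₀n₁I₁ across the inner coil,
so the flux linkage is N₂Φ = N₂B₁A₂ = μ₀n₁N₂A₂·I₁, giving M = μ₀n₁N₂A₂.
A₂ = πr² = π(1.380×10^-2 m)² = 5.983×10^-4 m².
M = (4π×10⁻⁷)(3540)(89)(5.983×10^-4) = 2.369×10^-4 H.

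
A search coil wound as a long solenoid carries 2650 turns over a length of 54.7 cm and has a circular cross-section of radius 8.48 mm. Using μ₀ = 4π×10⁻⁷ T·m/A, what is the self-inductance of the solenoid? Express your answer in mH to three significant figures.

A = πr² = π(8.480×10^-3 m)² = 2.259×10^-4 m².
For a long solenoid, L = μ₀N²A/ℓ.
L = (4π×10⁻⁷)(2650)²(2.259×10^-4)/(0.547 m) = 3.6447×10^-3 H.

L ≈ 3.64 mH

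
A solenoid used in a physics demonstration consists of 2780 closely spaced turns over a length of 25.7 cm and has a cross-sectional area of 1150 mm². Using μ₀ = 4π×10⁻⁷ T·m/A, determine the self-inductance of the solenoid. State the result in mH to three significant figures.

L ≈ 43.5 mH

A = 1150 mm² = 1.150×10^-3 m².
For a long solenoid, L = μ₀N²A/ℓ.
L = (4π×10⁻⁷)(2780)²(1.150×10^-3)/(0.257 m) = 4.346×10^-2 H.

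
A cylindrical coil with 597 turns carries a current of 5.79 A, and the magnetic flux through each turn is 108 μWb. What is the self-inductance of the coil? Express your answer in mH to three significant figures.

Self-inductance is defined by L = NΦ_B/I (flux linkage over current).
L = (597)(1.080×10^-4 Wb)/(5.79 A) = 1.114×10^-2 H.

L ≈ 11.1 mH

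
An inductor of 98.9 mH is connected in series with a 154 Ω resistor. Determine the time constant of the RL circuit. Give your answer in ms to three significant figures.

τ = L/R = (9.890×10^-2 H)/(154 Ω) = 6.422×10^-4 s.

τ ≈ 0.642 ms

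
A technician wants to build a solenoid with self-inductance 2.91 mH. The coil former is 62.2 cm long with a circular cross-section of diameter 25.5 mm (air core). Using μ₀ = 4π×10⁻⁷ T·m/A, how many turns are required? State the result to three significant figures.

A = π(d/2)² = π(1.275×10^-2 m)² = 5.107×10^-4 m².
From L = μ₀N²A/ℓ, N = √(Lℓ / (μ₀A)).
N = √[(2.910×10^-3)(0.622) / ((4π×10⁻⁷)×5.107×10^-4)] = √(2.820×10^6) ≈ 1679.4.

N ≈ 1680 turns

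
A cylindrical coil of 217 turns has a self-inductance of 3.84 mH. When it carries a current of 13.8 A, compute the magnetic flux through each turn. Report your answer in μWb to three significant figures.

From L = NΦ_B/I, the flux per turn is Φ_B = LI/N.
Φ_B = (3.840×10^-3 H)(13.8 A)/217 = 2.442×10^-4 Wb.

Φ_B ≈ 244 μWb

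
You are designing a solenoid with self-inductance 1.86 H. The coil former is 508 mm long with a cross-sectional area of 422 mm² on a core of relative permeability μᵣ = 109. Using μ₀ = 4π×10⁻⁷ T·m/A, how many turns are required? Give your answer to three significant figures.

N ≈ 4040 turns

A = 422 mm² = 4.220×10^-4 m².
From L = μ₀μᵣN²A/ℓ, N = √(Lℓ / (μ₀μᵣA)).
N = √[(1.86)(0.508) / ((4π×10⁻⁷)(109)×4.220×10^-4)] = √(1.6347×10^7) ≈ 4043.1.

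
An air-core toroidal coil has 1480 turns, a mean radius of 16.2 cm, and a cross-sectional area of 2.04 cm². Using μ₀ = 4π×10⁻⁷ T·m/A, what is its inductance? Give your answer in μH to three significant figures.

For a thin toroid, L = μ₀N²A/(2πR).
L = (4π×10⁻⁷)(1480)²(2.040×10^-4) / (2π×0.162 m) = 5.517×10^-4 H.

L ≈ 552 μH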